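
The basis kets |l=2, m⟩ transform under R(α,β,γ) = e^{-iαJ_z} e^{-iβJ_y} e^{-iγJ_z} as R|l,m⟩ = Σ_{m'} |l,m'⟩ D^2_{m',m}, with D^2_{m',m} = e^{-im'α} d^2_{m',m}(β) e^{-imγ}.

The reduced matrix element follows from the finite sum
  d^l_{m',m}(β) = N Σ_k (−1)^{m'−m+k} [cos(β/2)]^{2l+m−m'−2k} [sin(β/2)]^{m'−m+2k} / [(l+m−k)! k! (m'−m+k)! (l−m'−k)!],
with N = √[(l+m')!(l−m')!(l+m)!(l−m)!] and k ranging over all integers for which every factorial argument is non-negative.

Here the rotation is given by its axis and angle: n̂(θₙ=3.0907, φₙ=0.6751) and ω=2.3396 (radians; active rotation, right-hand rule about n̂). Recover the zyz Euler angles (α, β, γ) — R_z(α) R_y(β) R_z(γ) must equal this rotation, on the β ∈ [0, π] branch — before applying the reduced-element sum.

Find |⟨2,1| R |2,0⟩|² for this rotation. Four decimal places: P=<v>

Axis–angle → zyz. n̂ = (sinθₙcosφₙ, sinθₙsinφₙ, cosθₙ) = (+0.039712, +0.031793, -0.998705), ω = 2.3396.
R = I cosω + sinω [n̂]ₓ + (1−cosω) n̂n̂ᵀ gives
  R = [-0.692602, +0.719953, -0.044385; -0.715672, -0.693562, -0.082371; -0.090086, -0.025285, +0.995613]
β = atan2(√(R₁₃²+R₂₃²), R₃₃) = 0.093705; α = atan2(R₂₃, R₁₃) mod 2π = 4.218155; γ = atan2(R₃₂, −R₃₁) mod 2π = 6.009547
First d^2_{1,0}(β=0.0937), then the phase factors e^{-i(1)α} and e^{-i(0)γ}:
c=cos(0.093705/2)=0.998903, s=sin(0.093705/2)=0.046835; N=√[6·1·2·2]=4.898979
k: max(0,(0)−(1))=0 … min(2+(0),2−(1))=1
  k=0: (−1)^1·4.8990/(2)·0.9989^3·0.0468^1 = -0.114345
  k=1: (−1)^2·4.8990/(2)·0.9989^1·0.0468^3 = +0.000251
d^2_{1,0}(0.0937) = -0.114345 +0.000251 = -0.114094
|D^2_{1,0}|² = |d^2_{1,0}(β)|² = (-0.114094)² = 0.013017 (the z-rotation phases have unit modulus)

P=0.0130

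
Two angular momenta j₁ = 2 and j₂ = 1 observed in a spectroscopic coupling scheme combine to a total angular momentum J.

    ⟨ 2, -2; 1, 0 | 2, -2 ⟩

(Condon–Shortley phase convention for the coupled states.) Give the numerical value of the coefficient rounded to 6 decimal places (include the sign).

triangle: 1!*3!*1!/6! = 6/720
(j±m)!: 0!*4!*1!*1!*0!*4! = 576
prefactor² = (2J+1)*Δ*N² = 24
  k=1: −1/(1!*0!*3!*0!*0!*1!) = -1/6
Σ = -1/6  ⇒  CG² = 24*(-1/6)² = 2/3
CG = −√(2/3) = -0.816497

-0.816497  (= −√(2/3))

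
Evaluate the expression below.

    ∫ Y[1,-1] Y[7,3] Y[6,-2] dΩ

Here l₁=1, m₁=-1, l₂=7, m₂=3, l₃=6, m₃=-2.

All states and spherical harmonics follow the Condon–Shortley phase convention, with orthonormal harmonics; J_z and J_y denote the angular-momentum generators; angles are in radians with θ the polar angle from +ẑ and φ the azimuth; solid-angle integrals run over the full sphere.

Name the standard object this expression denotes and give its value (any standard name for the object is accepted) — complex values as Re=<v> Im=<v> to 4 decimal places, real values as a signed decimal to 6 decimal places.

Gaunt coefficient, -0.234717

This is a Gaunt coefficient — the integral of a triple product of spherical harmonics over the sphere.
Rules hold: Σm=0, L=14 even, 6≤6≤8.
N = 3·15·13 = 585
Δ = 2!·0!·12!/15! = 1/1365
Racah Σ t=1..1: t=1:−1/518400 = -1/518400
⇒ 3j(1 7 6; 0 0 0)² = 7/195, sgn -1
Racah Σ t=2..2: t=2:+1/1935360 = 1/1935360
⇒ 3j(1 7 6; -1 3 -2)² = 3/91, sgn +1
4πI² = N·(3j₀)²·(3jₘ)² = 9/13
I = -1·√(0.692308/4π) = -0.23471705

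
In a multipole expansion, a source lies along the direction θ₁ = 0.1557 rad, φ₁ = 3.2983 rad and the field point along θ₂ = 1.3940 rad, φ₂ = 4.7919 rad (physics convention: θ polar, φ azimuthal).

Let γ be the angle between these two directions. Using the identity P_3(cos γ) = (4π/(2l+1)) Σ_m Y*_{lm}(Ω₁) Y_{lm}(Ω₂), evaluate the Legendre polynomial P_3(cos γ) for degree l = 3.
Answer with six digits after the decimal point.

-0.262319

Summing Y*_{l m}(θ₁,φ₁)·Y_{l m}(θ₂,φ₂) over m ∈ [−3, 3]; prefactor 4π/(2·3+1) = 1.795196:
  m=-3: (-0.001387, -0.000705) × (-0.094042, -0.386746) = (-0.000142, 0.000603)  (running Σ = (-0.000142, 0.000603))
  m=-2: (0.023096, 0.007485) × (-0.171986, 0.027582) = (-0.004179, -0.000650)  (running Σ = (-0.004321, -0.000048))
  m=-1: (-0.192056, -0.030345) × (-0.021361, -0.268088) = (-0.004033, 0.052136)  (running Σ = (-0.008353, 0.052089))
  m=0: (0.692998, -0.000000) × (-0.186748, 0.000000) = (-0.129416, 0.000000)  (running Σ = (-0.137770, 0.052089))
  m=1: (0.192056, -0.030345) × (0.021361, -0.268088) = (-0.004033, -0.052136)  (running Σ = (-0.141802, -0.000048))
  m=2: (0.023096, -0.007485) × (-0.171986, -0.027582) = (-0.004179, 0.000650)  (running Σ = (-0.145981, 0.000603))
  m=3: (0.001387, -0.000705) × (0.094042, -0.386746) = (-0.000142, -0.000603)  (running Σ = (-0.146123, 0.000000))
Σ over m = (-0.146123, 0.000000); ×(4π/7) → (-0.262319, 0.000000). Real part: -0.262319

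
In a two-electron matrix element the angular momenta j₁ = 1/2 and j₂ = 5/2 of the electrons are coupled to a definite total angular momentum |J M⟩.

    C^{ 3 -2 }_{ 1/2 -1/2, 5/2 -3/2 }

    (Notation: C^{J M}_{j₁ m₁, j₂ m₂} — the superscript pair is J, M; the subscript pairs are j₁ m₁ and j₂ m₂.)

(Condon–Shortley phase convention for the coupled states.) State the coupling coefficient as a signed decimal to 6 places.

+0.912871

j₁+j₂−J=0  J+j₁−j₂=1  J−j₁+j₂=5  j₁+j₂+J+1=7
(j₁±m₁, j₂±m₂, J±M) = (0,1,1,4,1,5)
P² = 480
sum k=0..0:
  [0] +1/24 = 1/24
S = 1/24
C² = P²·S² = 5/6 ; C = +0.912871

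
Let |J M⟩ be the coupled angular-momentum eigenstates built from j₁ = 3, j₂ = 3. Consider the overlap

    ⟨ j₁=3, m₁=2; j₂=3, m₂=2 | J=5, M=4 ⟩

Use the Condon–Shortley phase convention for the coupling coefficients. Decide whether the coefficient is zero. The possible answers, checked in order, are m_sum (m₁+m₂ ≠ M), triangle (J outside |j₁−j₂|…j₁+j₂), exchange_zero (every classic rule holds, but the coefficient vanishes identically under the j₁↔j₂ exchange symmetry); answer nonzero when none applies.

m-sum: m₁+m₂ = 2+2 = 4, M = 4  ✓
triangle: |j₁−j₂| = 0 ≤ J = 5 ≤ j₁+j₂ = 6  ✓
exchange: j₁=j₂ and m₁=m₂, and (−1)^(j₁+j₂−J) = (−1)^1 = −1 forces ⟨j₁m₁;j₂m₂|JM⟩ = −⟨j₂m₂;j₁m₁|JM⟩ = −⟨j₁m₁;j₂m₂|JM⟩ ⇒ the coefficient vanishes identically
Racah sum check: Σ_k collapses to 0 ⇒ CG = 0

exchange_zero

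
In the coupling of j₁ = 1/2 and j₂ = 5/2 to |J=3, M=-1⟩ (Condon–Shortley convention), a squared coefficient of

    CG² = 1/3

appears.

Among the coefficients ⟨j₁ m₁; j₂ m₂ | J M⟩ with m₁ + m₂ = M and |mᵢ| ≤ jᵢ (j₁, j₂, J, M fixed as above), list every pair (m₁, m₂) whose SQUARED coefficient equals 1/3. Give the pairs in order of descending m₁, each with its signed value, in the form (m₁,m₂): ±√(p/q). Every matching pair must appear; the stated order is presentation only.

(1/2,-3/2): +√(1/3)

Admissible pairs with m₁+m₂ = M = -1: (-1/2,-1/2), (1/2,-3/2)
  (m₁,m₂)=(1/2,-3/2): CG² = 1/3, CG = +√(1/3)   ← matches the target
  (m₁,m₂)=(-1/2,-1/2): CG² = 2/3, CG = +√(2/3)
Pairs with CG² = 1/3: (1/2,-3/2): +√(1/3)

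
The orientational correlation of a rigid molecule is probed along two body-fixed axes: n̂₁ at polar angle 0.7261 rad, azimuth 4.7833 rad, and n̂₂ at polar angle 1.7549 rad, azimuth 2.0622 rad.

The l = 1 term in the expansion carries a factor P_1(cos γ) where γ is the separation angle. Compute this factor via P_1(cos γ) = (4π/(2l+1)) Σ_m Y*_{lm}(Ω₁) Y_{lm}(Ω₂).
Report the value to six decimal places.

Expand P_1 via completeness: Σ_{m} conj(Y_{1,m}) at Ω₁ times Y_{1,m} at Ω₂ —
  m=-1: (0.016253, -0.228817) × (-0.160271, -0.299465) = (-0.071128, 0.031806)  (running Σ = (-0.071128, 0.031806))
  m=0: (0.365362, -0.000000) × (-0.089446, 0.000000) = (-0.032680, 0.000000)  (running Σ = (-0.103808, 0.031806))
  m=1: (-0.016253, -0.228817) × (0.160271, -0.299465) = (-0.071128, -0.031806)  (running Σ = (-0.174935, 0.000000))
Accumulated sum (-0.174935, 0.000000); after 4π/(2l+1) scaling, (-0.732767, 0.000000) ⇒ P_1 = -0.732767

-0.732767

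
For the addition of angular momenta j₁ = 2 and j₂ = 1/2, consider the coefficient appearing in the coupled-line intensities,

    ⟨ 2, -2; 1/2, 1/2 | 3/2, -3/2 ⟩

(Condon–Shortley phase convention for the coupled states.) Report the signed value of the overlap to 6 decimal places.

j₁+j₂−J=1  J+j₁−j₂=3  J−j₁+j₂=0  j₁+j₂+J+1=5
(j₁±m₁, j₂±m₂, J±M) = (0,4,1,0,0,3)
P² = 144/5
sum k=1..1:
  [1] −1/6 = -1/6
S = -1/6
C² = P²·S² = 4/5 ; C = -0.894427

−√(4/5) = -0.894427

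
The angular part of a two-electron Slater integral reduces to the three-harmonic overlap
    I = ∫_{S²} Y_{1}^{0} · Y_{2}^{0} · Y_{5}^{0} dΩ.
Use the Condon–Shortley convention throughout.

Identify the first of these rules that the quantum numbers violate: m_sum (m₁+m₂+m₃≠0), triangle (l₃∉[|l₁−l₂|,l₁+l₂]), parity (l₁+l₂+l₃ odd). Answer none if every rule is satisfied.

triangle

azimuthal sum: 0 + 0 + 0 = 0  ✓
l₃ must lie in [1,3]; have l₃=5  ✗
L = 1 + 2 + 5 = 8 (even)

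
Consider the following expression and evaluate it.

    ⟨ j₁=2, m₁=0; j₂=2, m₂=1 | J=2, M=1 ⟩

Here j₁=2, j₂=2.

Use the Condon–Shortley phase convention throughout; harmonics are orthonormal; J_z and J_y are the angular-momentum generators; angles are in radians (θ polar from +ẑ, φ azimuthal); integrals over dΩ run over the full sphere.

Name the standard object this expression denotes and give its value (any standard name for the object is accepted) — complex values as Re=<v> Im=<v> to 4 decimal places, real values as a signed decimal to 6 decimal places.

This is a Clebsch–Gordan (vector-coupling) coefficient.
√[5·2!2!2!/7! · 2!2!3!1!3!1!] = √(8/7)
  +(−1)^1/∏(1,1,1,2,1,0)! = -1/2  (running -1/2)
  +(−1)^2/∏(2,0,0,1,2,1)! = 1/4  (running -1/4)
⟨..|..⟩ = √(8/7)·(-1/4) = -0.267261

Clebsch–Gordan coefficient, −√(1/14) ≈ -0.267261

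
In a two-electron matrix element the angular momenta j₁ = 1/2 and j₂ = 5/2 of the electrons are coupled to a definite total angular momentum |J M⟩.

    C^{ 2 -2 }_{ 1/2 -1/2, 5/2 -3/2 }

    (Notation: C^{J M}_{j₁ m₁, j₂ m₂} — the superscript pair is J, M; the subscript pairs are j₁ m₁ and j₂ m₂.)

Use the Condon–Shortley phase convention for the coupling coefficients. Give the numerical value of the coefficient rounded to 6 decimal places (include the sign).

j₁+j₂−J=1  J+j₁−j₂=0  J−j₁+j₂=4  j₁+j₂+J+1=6
(j₁±m₁, j₂±m₂, J±M) = (0,1,1,4,0,4)
P² = 96
sum k=1..1:
  [1] −1/24 = -1/24
S = -1/24
C² = P²·S² = 1/6 ; C = -0.408248

-0.408248  (= −√(1/6))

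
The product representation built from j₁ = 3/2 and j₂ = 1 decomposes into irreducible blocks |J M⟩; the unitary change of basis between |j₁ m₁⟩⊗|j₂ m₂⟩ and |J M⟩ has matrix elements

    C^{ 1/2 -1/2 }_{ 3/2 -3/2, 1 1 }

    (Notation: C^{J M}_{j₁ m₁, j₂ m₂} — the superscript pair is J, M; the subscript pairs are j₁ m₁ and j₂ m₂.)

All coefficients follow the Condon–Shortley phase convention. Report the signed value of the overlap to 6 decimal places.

+√(1/2) = +0.707107

j₁+j₂−J=2  J+j₁−j₂=1  J−j₁+j₂=0  j₁+j₂+J+1=4
(j₁±m₁, j₂±m₂, J±M) = (0,3,2,0,0,1)
P² = 2
sum k=2..2:
  [2] +1/2 = 1/2
S = 1/2
C² = P²·S² = 1/2 ; C = +0.707107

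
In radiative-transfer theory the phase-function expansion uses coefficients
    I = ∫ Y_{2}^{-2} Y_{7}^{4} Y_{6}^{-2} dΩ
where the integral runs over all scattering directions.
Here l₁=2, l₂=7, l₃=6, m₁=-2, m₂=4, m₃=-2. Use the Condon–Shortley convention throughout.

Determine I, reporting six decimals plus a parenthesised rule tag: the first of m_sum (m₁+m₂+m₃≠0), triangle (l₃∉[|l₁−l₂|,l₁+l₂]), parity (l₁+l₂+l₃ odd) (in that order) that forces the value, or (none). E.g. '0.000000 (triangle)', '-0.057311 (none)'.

l₁+l₂+l₃=15 is odd: 3j(l;000)=0 ⇒ I=0

0.000000 (parity)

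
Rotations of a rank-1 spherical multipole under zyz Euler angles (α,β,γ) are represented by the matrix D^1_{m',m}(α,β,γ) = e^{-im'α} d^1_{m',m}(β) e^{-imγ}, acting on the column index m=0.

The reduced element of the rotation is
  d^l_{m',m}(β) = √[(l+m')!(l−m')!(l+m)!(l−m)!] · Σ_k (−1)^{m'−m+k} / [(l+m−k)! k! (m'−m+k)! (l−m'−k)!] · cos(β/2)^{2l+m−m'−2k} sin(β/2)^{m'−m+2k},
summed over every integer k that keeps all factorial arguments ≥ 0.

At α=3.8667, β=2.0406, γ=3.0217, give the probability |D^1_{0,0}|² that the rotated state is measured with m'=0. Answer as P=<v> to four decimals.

Split into d^1_{0,0}(β=2.0406) × two z-phases.
c=cos(2.040600/2)=0.523110, s=sin(2.040600/2)=0.852265; N=√[1·1·1·1]=1.000000
k: max(0,(0)−(0))=0 … min(1+(0),1−(0))=1
  k=0: (−1)^0·1.0000/(1)·0.5231^2·0.8523^0 = +0.273644
  k=1: (−1)^1·1.0000/(1)·0.5231^0·0.8523^2 = -0.726356
d^1_{0,0}(2.0406) = +0.273644 -0.726356 = -0.452711
|D^1_{0,0}|² = |d^1_{0,0}(β)|² = (-0.452711)² = 0.204947 (the z-rotation phases have unit modulus)

P=0.2049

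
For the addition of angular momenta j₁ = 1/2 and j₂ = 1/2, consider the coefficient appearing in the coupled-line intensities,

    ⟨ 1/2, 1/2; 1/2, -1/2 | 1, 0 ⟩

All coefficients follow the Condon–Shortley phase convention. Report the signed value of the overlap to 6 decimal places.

triangle: 0!*1!*1!/3! = 1/6
(j±m)!: 1!*0!*0!*1!*1!*1! = 1
prefactor² = (2J+1)*Δ*N² = 1/2
  k=0: +1/(0!*0!*0!*0!*1!*1!) = 1
Σ = 1  ⇒  CG² = 1/2*1² = 1/2
CG = +√(1/2) = +0.707107

+0.707107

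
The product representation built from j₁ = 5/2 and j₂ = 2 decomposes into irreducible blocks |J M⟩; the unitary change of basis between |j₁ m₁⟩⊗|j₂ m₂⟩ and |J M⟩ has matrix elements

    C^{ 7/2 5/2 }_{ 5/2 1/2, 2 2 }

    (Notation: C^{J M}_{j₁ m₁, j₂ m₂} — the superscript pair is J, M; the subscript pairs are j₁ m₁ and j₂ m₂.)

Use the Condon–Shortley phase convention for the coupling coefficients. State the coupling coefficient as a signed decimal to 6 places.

−√(32/63) = -0.712697

√[8·1!4!3!/9! · 3!2!4!0!6!1!] = √(4608/7)
  +(−1)^1/∏(1,0,1,3,3,0)! = -1/36  (running -1/36)
⟨..|..⟩ = √(4608/7)·(-1/36) = -0.712697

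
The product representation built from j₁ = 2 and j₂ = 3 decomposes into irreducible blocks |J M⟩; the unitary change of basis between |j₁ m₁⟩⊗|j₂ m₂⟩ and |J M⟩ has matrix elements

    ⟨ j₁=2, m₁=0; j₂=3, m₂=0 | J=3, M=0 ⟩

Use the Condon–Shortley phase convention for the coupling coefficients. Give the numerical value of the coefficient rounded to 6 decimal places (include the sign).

-0.516398  (= −√(4/15))

triangle: 2!×2!×4!/9! = 96/362880
(j±m)!: 2!×2!×3!×3!×3!×3! = 5184
prefactor² = (2J+1)×Δ×N² = 48/5
  k=0: +1/(0!×2!×2!×3!×0!×1!) = 1/24
  k=1: −1/(1!×1!×1!×2!×1!×2!) = -1/4
  k=2: +1/(2!×0!×0!×1!×2!×3!) = 1/24
Σ = -1/6  ⇒  CG² = 48/5×(-1/6)² = 4/15
CG = −√(4/15) = -0.516398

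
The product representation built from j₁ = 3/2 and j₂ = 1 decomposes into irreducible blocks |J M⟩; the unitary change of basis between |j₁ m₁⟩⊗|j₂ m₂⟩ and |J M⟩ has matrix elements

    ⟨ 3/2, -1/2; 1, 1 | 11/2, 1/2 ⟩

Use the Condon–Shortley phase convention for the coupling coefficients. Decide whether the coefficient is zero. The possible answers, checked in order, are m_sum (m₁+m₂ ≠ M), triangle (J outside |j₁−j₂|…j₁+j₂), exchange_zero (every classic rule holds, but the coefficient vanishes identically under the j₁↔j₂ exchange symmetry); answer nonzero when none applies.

triangle

m-sum: m₁+m₂ = -1/2+1 = 1/2, M = 1/2  ✓
triangle: need |j₁−j₂| ≤ J ≤ j₁+j₂, i.e. J ∈ [1/2, 5/2]; J = 11/2 is outside ✗ ⇒ coefficient is 0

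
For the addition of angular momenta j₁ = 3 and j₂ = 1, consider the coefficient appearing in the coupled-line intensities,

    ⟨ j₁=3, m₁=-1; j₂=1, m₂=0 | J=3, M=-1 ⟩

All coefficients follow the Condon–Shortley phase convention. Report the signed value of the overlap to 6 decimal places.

j₁+j₂−J=1  J+j₁−j₂=5  J−j₁+j₂=1  j₁+j₂+J+1=8
(j₁±m₁, j₂±m₂, J±M) = (2,4,1,1,2,4)
P² = 48
sum k=0..1:
  [0] +1/24 = 1/24
  [1] −1/12 = -1/12
S = -1/24
C² = P²·S² = 1/12 ; C = -0.288675

−√(1/12) ≈ -0.288675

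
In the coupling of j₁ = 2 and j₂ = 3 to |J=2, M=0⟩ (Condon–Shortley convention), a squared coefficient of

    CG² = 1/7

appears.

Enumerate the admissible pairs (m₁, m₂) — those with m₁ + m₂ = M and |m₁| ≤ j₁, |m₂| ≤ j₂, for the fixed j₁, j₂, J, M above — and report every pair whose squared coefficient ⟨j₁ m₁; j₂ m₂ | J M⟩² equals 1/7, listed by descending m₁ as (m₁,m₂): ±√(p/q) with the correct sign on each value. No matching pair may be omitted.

Admissible pairs with m₁+m₂ = M = 0: (-2,2), (-1,1), (0,0), (1,-1), (2,-2)
  (m₁,m₂)=(2,-2): CG² = 5/14, CG = +√(5/14)
  (m₁,m₂)=(1,-1): CG² = 1/7, CG = −√(1/7)   ← matches the target
  (m₁,m₂)=(0,0): CG² = 0/1, CG = 0
  (m₁,m₂)=(-1,1): CG² = 1/7, CG = +√(1/7)   ← matches the target
  (m₁,m₂)=(-2,2): CG² = 5/14, CG = −√(5/14)
Pairs with CG² = 1/7: (1,-1): −√(1/7); (-1,1): +√(1/7)

(1,-1): −√(1/7); (-1,1): +√(1/7)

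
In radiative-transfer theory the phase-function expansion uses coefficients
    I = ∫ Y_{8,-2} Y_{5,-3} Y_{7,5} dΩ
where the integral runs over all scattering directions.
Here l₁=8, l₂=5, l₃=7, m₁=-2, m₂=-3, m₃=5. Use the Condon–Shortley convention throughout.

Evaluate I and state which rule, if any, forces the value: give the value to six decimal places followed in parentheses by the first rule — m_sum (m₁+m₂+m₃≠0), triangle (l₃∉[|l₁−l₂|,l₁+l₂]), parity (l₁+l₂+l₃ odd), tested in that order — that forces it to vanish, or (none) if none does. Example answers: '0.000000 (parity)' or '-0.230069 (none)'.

Checks pass: Σm=0; 20 even; l₃=7∈[3,13].
(2·8+1)(2·5+1)(2·7+1) = 2805
Δ: 6! 10! 4! / 21! → 1/814773960
sum: t=1:−1/87091200 t=2:+1/4976640 t=3:−1/2073600 t=4:+1/4976640 t=5:−1/87091200 = -1/9676800
3j²(8 5 7; 0 0 0) = Δ·Π!·Σ² = 360/46189  (sign +1)
sum: t=0:+1/10450944000 t=1:−1/261273600 t=2:+1/92897280 = 7/995328000
3j²(8 5 7; -2 -3 5) = Δ·Π!·Σ² = 1029/83980  (sign +1)
combine: 4πI² = 2805·360/46189·1029/83980 = 277830/1037153
take √, sign +1: I = 0.14600349
No selection rule forces the value: the integral is nonzero (none).

0.146003 (none)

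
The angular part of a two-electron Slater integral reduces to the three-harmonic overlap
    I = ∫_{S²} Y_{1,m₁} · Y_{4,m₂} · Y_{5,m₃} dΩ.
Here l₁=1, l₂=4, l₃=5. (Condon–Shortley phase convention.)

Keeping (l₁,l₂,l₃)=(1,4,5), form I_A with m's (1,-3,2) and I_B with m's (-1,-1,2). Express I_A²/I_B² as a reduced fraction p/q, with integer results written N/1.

1/7

Shared (l₁,l₂,l₃)=(1,4,5): N and (l;000)² cancel in I_A²/I_B².
A: Δ = 0!·2!·8!/11! = 1/495; Racah Σ t=0..0: t=0:+1/10080 = 1/10080; ⇒ 3j(1 4 5; 1 -3 2)² = 1/165, sgn -1
B: Δ = 0!·2!·8!/11! = 1/495; Racah Σ t=0..0: t=0:+1/1440 = 1/1440; ⇒ 3j(1 4 5; -1 -1 2)² = 7/165, sgn -1
I_A²/I_B² = (1/165)/(7/165) = 1/7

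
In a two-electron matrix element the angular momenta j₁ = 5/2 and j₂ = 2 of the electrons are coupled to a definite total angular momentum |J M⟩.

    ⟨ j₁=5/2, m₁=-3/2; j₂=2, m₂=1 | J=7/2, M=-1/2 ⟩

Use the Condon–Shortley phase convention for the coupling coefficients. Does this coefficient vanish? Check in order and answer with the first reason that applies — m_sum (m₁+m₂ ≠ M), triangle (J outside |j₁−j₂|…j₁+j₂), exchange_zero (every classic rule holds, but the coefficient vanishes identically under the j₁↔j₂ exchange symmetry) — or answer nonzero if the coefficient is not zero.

nonzero

m-sum: m₁+m₂ = -3/2+1 = -1/2, M = -1/2  ✓
triangle: |j₁−j₂| = 1/2 ≤ J = 7/2 ≤ j₁+j₂ = 9/2  ✓
exchange: j₁≠j₂ or m₁≠m₂ — the exchange symmetry imposes no constraint here
value check: CG = −√(121/315) = -0.619780 ≠ 0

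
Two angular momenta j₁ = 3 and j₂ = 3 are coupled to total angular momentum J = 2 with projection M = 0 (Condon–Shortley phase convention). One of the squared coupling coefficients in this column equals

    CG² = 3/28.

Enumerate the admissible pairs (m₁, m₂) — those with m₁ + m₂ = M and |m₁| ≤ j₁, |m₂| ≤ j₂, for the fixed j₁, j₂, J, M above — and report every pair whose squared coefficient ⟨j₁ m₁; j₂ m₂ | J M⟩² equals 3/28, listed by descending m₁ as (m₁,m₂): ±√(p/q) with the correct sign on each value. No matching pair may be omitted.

(1,-1): −√(3/28); (-1,1): −√(3/28)

Admissible pairs with m₁+m₂ = M = 0: (-3,3), (-2,2), (-1,1), (0,0), (1,-1), (2,-2), (3,-3)
  (m₁,m₂)=(3,-3): CG² = 25/84, CG = +√(25/84)
  (m₁,m₂)=(2,-2): CG² = 0/1, CG = 0
  (m₁,m₂)=(1,-1): CG² = 3/28, CG = −√(3/28)   ← matches the target
  (m₁,m₂)=(0,0): CG² = 4/21, CG = +√(4/21)
  (m₁,m₂)=(-1,1): CG² = 3/28, CG = −√(3/28)   ← matches the target
  (m₁,m₂)=(-2,2): CG² = 0/1, CG = 0
  (m₁,m₂)=(-3,3): CG² = 25/84, CG = +√(25/84)
Pairs with CG² = 3/28: (1,-1): −√(3/28); (-1,1): −√(3/28)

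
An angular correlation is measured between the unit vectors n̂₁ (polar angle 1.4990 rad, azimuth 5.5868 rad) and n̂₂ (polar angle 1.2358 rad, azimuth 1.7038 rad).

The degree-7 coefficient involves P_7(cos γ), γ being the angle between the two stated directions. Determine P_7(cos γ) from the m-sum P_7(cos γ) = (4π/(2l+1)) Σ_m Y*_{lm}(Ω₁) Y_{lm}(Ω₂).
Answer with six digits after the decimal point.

-0.230256

Expand P_7 via completeness: Σ_{m} conj(Y_{7,m}) at Ω₁ times Y_{7,m} at Ω₂ —
  [-7]  conj(Y_{7,-7})(Ω₁) = 0.07936 + 0.48464j ; Y_{7,-7}(Ω₂) = 0.26880 + 0.20004j ; Δ = -0.07561 + 0.14615j
  [-6]  conj(Y_{7,-6})(Ω₁) = -0.06727 + 0.11375j ; Y_{7,-6}(Ω₂) = -0.30469 + 0.31248j ; Δ = -0.01505 - 0.05568j
  [-5]  conj(Y_{7,-5})(Ω₁) = 0.31861 - 0.11282j ; Y_{7,-5}(Ω₂) = -0.06892 - 0.08788j ; Δ = -0.03187 - 0.02022j
  [-4]  conj(Y_{7,-4})(Ω₁) = 0.14324 + 0.05327j ; Y_{7,-4}(Ω₂) = -0.26380 + 0.15528j ; Δ = -0.04606 + 0.00819j
  [-3]  conj(Y_{7,-3})(Ω₁) = -0.14491 - 0.25405j ; Y_{7,-3}(Ω₂) = -0.08918 - 0.21150j ; Δ = -0.04081 + 0.05330j
  [-2]  conj(Y_{7,-2})(Ω₁) = 0.02855 - 0.15866j ; Y_{7,-2}(Ω₂) = -0.21163 + 0.05766j ; Δ = 0.00311 + 0.03522j
  [-1]  conj(Y_{7,-1})(Ω₁) = -0.21106 + 0.17648j ; Y_{7,-1}(Ω₂) = -0.03480 - 0.26012j ; Δ = 0.05325 + 0.04876j
  [+0]  conj(Y_{7,0})(Ω₁) = -0.16359 + 0.00000j ; Y_{7,0}(Ω₂) = -0.19098 + 0.00000j ; Δ = 0.03124 + 0.00000j
  [+1]  conj(Y_{7,1})(Ω₁) = 0.21106 + 0.17648j ; Y_{7,1}(Ω₂) = 0.03480 - 0.26012j ; Δ = 0.05325 - 0.04876j
  [+2]  conj(Y_{7,2})(Ω₁) = 0.02855 + 0.15866j ; Y_{7,2}(Ω₂) = -0.21163 - 0.05766j ; Δ = 0.00311 - 0.03522j
  [+3]  conj(Y_{7,3})(Ω₁) = 0.14491 - 0.25405j ; Y_{7,3}(Ω₂) = 0.08918 - 0.21150j ; Δ = -0.04081 - 0.05330j
  [+4]  conj(Y_{7,4})(Ω₁) = 0.14324 - 0.05327j ; Y_{7,4}(Ω₂) = -0.26380 - 0.15528j ; Δ = -0.04606 - 0.00819j
  [+5]  conj(Y_{7,5})(Ω₁) = -0.31861 - 0.11282j ; Y_{7,5}(Ω₂) = 0.06892 - 0.08788j ; Δ = -0.03187 + 0.02022j
  [+6]  conj(Y_{7,6})(Ω₁) = -0.06727 - 0.11375j ; Y_{7,6}(Ω₂) = -0.30469 - 0.31248j ; Δ = -0.01505 + 0.05568j
  [+7]  conj(Y_{7,7})(Ω₁) = -0.07936 + 0.48464j ; Y_{7,7}(Ω₂) = -0.26880 + 0.20004j ; Δ = -0.07561 - 0.14615j
Accumulated sum -0.27485 - 0.00000j; after 4π/(2l+1) scaling, -0.23026 - 0.00000j ⇒ P_7 = -0.230256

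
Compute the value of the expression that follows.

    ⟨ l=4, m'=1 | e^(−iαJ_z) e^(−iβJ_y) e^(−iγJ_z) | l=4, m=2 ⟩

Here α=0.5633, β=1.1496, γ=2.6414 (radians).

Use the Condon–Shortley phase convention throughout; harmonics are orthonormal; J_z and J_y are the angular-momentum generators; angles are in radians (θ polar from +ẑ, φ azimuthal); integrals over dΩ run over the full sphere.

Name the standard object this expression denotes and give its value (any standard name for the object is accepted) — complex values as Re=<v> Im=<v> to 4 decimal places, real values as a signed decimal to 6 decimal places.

This is a Wigner D-matrix element — the rotation-matrix element ⟨l m'| R(α,β,γ) |l m⟩ in the angular-momentum basis.
Split into d^4_{1,2}(β=1.1496) × two z-phases.
c=cos(1.149600/2)=0.839301, s=sin(1.149600/2)=0.543667; N=√[120·6·720·2]=1018.233765
k∈{1,2,3} keeps every argument non-negative
  k=1: (−1)^0·1018.2338/(240)·0.8393^7·0.5437^1 = +0.676696
  k=2: (−1)^1·1018.2338/(48)·0.8393^5·0.5437^3 = -1.419691
  k=3: (−1)^2·1018.2338/(72)·0.8393^3·0.5437^5 = +0.397130
d^4_{1,2}(1.1496) = +0.676696 -1.419691 +0.397130 = -0.345865
Attach z-rotation phases: D = e^{-i(1)(0.5633)}·(-0.345865)·e^{-i(2)(2.6414)} = -0.313350-0.146405i

Wigner D-matrix element, Re=-0.3134 Im=-0.1464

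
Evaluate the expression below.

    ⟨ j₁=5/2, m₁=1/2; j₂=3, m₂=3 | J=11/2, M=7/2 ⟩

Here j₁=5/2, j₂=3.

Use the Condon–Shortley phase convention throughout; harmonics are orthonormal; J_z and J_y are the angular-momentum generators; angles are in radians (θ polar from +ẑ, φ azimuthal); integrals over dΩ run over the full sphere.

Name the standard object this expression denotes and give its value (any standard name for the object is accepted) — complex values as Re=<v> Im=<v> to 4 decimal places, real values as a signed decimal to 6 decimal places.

This is a Clebsch–Gordan (vector-coupling) coefficient.
√[12·0!5!6!/12! · 3!2!6!0!9!2!] = √(149299200/11)
  +(−1)^0/∏(0,0,2,6,3,0)! = 1/8640  (running 1/8640)
⟨..|..⟩ = √(149299200/11)·(1/8640) = +0.426401

Clebsch–Gordan coefficient, +√(2/11) ≈ +0.426401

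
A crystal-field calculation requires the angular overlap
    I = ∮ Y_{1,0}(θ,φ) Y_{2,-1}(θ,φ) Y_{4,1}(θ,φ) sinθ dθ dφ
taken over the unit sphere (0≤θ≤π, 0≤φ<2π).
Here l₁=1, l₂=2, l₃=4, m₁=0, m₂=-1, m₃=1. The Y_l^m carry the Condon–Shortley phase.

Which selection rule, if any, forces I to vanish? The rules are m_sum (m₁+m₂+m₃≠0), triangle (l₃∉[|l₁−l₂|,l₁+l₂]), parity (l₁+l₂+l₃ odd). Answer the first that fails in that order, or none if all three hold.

Σmᵢ = 0  ✓
l₃∈[|l₁−l₂|,l₁+l₂]=[1,3] required, l₃=4 fails  ✗
Σlᵢ = 7 ⇒ odd

triangle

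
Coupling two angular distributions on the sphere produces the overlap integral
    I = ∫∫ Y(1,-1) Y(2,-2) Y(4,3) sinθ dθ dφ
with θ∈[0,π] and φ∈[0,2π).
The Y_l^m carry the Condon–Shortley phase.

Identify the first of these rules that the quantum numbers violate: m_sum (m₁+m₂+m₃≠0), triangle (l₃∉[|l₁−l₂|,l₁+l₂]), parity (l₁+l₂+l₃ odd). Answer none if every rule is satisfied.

triangle

m₁+m₂+m₃ = -1 − 2 + 3 = 0  ✓
triangle: need |l₁−l₂| ≤ l₃ ≤ l₁+l₂ = [1,3]; l₃=4 is outside  ✗
parity: l₁+l₂+l₃ = 7 is odd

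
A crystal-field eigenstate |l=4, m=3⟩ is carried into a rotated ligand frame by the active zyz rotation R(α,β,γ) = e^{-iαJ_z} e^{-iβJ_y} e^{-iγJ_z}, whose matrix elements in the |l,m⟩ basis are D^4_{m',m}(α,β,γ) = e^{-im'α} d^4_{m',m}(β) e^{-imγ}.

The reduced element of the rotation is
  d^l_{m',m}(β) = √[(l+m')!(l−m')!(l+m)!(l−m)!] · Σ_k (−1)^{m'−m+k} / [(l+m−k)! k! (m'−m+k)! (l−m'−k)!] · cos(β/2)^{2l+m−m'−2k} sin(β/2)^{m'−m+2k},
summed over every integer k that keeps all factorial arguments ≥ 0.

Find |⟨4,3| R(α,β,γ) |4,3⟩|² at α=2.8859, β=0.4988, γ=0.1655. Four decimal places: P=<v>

Split into d^4_{3,3}(β=0.4988) × two z-phases.
c=cos(0.498800/2)=0.969061, s=sin(0.498800/2)=0.246823; N=√[5040·1·5040·1]=5040.000000
The bounds max(0,m−m')=0 and min(l+m,l−m')=1 give 2 terms
  k=0: (−1)^0·5040.0000/(5040)·0.9691^8·0.2468^0 = +0.777692
  k=1: (−1)^1·5040.0000/(720)·0.9691^6·0.2468^2 = -0.353162
d^4_{3,3}(0.4988) = +0.777692 -0.353162 = +0.424531
|D^4_{3,3}|² = |d^4_{3,3}(β)|² = (+0.424531)² = 0.180226 (the z-rotation phases have unit modulus)

P=0.1802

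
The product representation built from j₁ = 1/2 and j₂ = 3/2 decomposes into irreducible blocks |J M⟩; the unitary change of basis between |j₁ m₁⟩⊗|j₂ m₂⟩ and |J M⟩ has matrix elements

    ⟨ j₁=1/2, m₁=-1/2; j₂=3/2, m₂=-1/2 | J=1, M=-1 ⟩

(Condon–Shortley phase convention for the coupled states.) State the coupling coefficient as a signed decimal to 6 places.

√[3·1!0!2!/4! · 0!1!1!2!0!2!] = √(1)
  +(−1)^1/∏(1,0,0,0,0,2)! = -1/2  (running -1/2)
⟨..|..⟩ = √(1)·(-1/2) = -0.500000

−√(1/4) = -0.500000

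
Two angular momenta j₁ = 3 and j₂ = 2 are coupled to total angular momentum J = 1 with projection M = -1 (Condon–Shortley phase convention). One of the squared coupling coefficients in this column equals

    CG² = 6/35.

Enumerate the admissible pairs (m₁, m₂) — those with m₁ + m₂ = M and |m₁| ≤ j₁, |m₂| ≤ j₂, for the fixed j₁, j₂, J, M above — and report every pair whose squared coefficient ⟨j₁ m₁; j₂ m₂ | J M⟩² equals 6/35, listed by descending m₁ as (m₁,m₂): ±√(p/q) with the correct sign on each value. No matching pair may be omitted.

Admissible pairs with m₁+m₂ = M = -1: (-3,2), (-2,1), (-1,0), (0,-1), (1,-2)
  (m₁,m₂)=(1,-2): CG² = 1/35, CG = +√(1/35)
  (m₁,m₂)=(0,-1): CG² = 3/35, CG = −√(3/35)
  (m₁,m₂)=(-1,0): CG² = 6/35, CG = +√(6/35)   ← matches the target
  (m₁,m₂)=(-2,1): CG² = 2/7, CG = −√(2/7)
  (m₁,m₂)=(-3,2): CG² = 3/7, CG = +√(3/7)
Pairs with CG² = 6/35: (-1,0): +√(6/35)

(-1,0): +√(6/35)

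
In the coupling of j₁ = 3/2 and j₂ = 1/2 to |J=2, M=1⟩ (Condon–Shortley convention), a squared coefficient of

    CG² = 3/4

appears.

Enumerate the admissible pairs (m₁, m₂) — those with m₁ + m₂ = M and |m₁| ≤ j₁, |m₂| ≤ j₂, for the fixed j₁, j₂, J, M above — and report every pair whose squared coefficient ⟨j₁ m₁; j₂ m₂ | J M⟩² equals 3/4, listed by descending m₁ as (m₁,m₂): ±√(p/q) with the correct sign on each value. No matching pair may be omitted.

(1/2,1/2): +√(3/4)

Admissible pairs with m₁+m₂ = M = 1: (1/2,1/2), (3/2,-1/2)
  (m₁,m₂)=(3/2,-1/2): CG² = 1/4, CG = +√(1/4)
  (m₁,m₂)=(1/2,1/2): CG² = 3/4, CG = +√(3/4)   ← matches the target
Pairs with CG² = 3/4: (1/2,1/2): +√(3/4)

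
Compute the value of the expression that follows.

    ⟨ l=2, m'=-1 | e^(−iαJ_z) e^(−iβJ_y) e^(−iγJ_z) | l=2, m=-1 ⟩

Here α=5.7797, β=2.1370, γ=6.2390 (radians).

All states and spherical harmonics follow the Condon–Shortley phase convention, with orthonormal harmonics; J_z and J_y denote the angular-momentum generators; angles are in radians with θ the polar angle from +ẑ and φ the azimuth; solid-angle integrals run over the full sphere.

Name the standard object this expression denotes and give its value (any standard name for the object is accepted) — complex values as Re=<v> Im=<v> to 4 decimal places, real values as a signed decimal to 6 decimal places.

Wigner D-matrix element, Re=-0.4102 Im=0.2502

This is a Wigner D-matrix element — the rotation-matrix element ⟨l m'| R(α,β,γ) |l m⟩ in the angular-momentum basis.
Split into d^2_{-1,-1}(β=2.1370) × two z-phases.
c=cos(2.137000/2)=0.481439, s=sin(2.137000/2)=0.876479; N=√[1·6·1·6]=6.000000
k: max(0,(-1)−(-1))=0 … min(2+(-1),2−(-1))=1
  k=0: (−1)^0·6.0000/(6)·0.4814^4·0.8765^0 = +0.053724
  k=1: (−1)^1·6.0000/(2)·0.4814^2·0.8765^2 = -0.534181
d^2_{-1,-1}(2.1370) = +0.053724 -0.534181 = -0.480457
Phases: e^{-i·(-1)·5.7797}=+0.875906-0.482481i, e^{-i·(-1)·6.2390}=+0.999024-0.044171i ⇒ D=-0.410185+0.250174i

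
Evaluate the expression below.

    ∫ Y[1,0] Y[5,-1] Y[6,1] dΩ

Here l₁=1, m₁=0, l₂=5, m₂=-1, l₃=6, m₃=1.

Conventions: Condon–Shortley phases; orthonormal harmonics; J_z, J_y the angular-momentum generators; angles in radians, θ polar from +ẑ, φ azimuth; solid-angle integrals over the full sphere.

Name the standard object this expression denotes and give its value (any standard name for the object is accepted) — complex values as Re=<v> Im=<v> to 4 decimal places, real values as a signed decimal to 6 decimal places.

This is a Gaunt coefficient — the integral of a triple product of spherical harmonics over the sphere.
Checks pass: Σm=0; 12 even; l₃=6∈[4,6].
(2·1+1)(2·5+1)(2·6+1) = 429
Δ: 0! 2! 10! / 13! → 1/858
sum: t=0:+1/14400 = 1/14400
3j²(1 5 6; 0 0 0) = Δ·Π!·Σ² = 6/143  (sign +1)
sum: t=0:+1/17280 = 1/17280
3j²(1 5 6; 0 -1 1) = Δ·Π!·Σ² = 35/858  (sign -1)
combine: 4πI² = 429·6/143·35/858 = 105/143
take √, sign -1: I = -0.24172507

Gaunt coefficient, -0.241725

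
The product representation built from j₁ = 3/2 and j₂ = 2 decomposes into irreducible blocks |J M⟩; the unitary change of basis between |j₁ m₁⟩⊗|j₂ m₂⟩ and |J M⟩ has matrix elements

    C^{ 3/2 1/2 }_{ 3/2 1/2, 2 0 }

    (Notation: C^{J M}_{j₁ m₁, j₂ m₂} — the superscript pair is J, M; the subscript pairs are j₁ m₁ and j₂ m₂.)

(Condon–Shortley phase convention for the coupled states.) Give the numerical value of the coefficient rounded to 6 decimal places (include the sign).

√[4·2!1!2!/6! · 2!1!2!2!2!1!] = √(16/45)
  +(−1)^0/∏(0,2,1,2,0,0)! = 1/4  (running 1/4)
  +(−1)^1/∏(1,1,0,1,1,1)! = -1  (running -3/4)
⟨..|..⟩ = √(16/45)·(-3/4) = -0.447214

−√(1/5) = -0.447214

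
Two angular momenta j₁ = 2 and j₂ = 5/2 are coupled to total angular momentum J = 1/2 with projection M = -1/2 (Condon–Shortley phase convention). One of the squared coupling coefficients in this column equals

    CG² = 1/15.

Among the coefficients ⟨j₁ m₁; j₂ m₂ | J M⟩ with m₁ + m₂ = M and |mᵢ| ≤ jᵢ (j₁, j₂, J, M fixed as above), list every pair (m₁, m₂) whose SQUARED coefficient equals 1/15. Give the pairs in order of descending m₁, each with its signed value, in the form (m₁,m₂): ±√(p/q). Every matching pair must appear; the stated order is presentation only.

(-2,3/2): +√(1/15)

Admissible pairs with m₁+m₂ = M = -1/2: (-2,3/2), (-1,1/2), (0,-1/2), (1,-3/2), (2,-5/2)
  (m₁,m₂)=(2,-5/2): CG² = 1/3, CG = +√(1/3)
  (m₁,m₂)=(1,-3/2): CG² = 4/15, CG = −√(4/15)
  (m₁,m₂)=(0,-1/2): CG² = 1/5, CG = +√(1/5)
  (m₁,m₂)=(-1,1/2): CG² = 2/15, CG = −√(2/15)
  (m₁,m₂)=(-2,3/2): CG² = 1/15, CG = +√(1/15)   ← matches the target
Pairs with CG² = 1/15: (-2,3/2): +√(1/15)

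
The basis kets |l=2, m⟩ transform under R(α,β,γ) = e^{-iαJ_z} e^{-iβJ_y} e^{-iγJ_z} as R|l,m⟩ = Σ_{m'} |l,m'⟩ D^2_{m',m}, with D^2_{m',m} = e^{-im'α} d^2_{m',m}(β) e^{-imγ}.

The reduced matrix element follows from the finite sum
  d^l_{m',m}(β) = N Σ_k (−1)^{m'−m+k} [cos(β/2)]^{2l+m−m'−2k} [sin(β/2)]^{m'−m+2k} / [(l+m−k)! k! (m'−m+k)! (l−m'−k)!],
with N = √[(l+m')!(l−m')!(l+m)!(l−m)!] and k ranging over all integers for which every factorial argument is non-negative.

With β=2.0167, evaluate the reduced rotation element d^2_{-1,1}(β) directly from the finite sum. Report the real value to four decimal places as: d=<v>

d=0.0984

d^2_{-1,1}(β=2.0167) via the finite sum:
With c≡cos(β/2)=0.533257 and s≡sin(β/2)=0.845953, N=[1·6·6·1]^{1/2}=6.000000
k: max(0,(1)−(-1))=2 … min(2+(1),2−(-1))=3
  k=2: (−1)^0·6.0000/(2)·0.5333^2·0.8460^2 = +0.610502
  k=3: (−1)^1·6.0000/(6)·0.5333^0·0.8460^4 = -0.512136
d^2_{-1,1}(2.0167) = +0.610502 -0.512136 = +0.098367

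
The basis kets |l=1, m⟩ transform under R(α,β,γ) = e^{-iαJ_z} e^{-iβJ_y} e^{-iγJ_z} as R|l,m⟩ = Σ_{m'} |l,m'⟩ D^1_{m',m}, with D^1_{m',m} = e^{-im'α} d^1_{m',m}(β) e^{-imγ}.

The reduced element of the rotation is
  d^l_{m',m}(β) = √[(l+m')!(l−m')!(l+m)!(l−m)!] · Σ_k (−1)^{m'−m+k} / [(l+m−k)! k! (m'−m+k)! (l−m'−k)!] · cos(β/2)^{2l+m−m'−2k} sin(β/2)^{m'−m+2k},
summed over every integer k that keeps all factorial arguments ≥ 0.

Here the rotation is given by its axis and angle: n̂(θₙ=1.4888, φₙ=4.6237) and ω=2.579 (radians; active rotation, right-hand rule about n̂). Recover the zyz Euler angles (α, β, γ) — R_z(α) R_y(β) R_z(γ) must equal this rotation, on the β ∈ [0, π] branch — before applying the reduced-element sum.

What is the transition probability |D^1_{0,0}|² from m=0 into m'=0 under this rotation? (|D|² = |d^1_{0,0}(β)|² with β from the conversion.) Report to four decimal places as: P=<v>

P=0.6947

Axis–angle → zyz. n̂ = (sinθₙcosφₙ, sinθₙsinφₙ, cosθₙ) = (-0.088275, -0.992723, +0.081904), ω = 2.5790.
R = I cosω + sinω [n̂]ₓ + (1−cosω) n̂n̂ᵀ gives
  R = [-0.831491, +0.118073, -0.542846; +0.205445, +0.973233, -0.103001; +0.516154, -0.197170, -0.833492]
β = atan2(√(R₁₃²+R₂₃²), R₃₃) = 2.556195; α = atan2(R₂₃, R₁₃) mod 2π = 3.329106; γ = atan2(R₃₂, −R₃₁) mod 2π = 3.506484
Split into d^1_{0,0}(β=2.5562) × two z-phases.
c=cos(2.556195/2)=0.288537, s=sin(2.556195/2)=0.957469; N=√[1·1·1·1]=1.000000
The bounds max(0,m−m')=0 and min(l+m,l−m')=1 give 2 terms
  k=0: (−1)^0·1.0000/(1)·0.2885^2·0.9575^0 = +0.083254
  k=1: (−1)^1·1.0000/(1)·0.2885^0·0.9575^2 = -0.916746
d^1_{0,0}(2.5562) = +0.083254 -0.916746 = -0.833492
|D^1_{0,0}|² = |d^1_{0,0}(β)|² = (-0.833492)² = 0.694709 (the z-rotation phases have unit modulus)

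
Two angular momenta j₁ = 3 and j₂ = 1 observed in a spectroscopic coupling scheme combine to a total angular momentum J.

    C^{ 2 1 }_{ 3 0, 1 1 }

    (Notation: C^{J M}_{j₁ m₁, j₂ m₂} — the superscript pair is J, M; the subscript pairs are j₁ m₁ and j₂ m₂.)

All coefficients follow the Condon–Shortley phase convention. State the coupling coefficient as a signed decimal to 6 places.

√[5·2!4!0!/7! · 3!3!2!0!3!1!] = √(144/7)
  +(−1)^2/∏(2,0,1,0,3,0)! = 1/12  (running 1/12)
⟨..|..⟩ = √(144/7)·(1/12) = +0.377964

+0.377964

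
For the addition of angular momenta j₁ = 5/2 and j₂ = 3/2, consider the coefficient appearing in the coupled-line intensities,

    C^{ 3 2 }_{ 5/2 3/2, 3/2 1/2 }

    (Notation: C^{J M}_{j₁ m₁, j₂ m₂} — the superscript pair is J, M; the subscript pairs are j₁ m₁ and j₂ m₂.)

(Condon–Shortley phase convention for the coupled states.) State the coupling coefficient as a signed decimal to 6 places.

√[7·1!4!2!/8! · 4!1!2!1!5!1!] = √(48)
  +(−1)^0/∏(0,1,1,2,3,0)! = 1/12  (running 1/12)
  +(−1)^1/∏(1,0,0,1,4,1)! = -1/24  (running 1/24)
⟨..|..⟩ = √(48)·(1/24) = +0.288675

+0.288675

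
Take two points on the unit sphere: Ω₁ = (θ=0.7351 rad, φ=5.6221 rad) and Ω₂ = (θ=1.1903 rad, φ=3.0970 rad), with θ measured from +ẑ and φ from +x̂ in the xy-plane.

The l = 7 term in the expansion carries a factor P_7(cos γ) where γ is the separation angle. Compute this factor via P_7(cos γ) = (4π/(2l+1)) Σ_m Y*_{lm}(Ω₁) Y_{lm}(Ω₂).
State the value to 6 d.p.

0.289566

Addition theorem: P_7(cos γ) = (4π/15) Σ_m Y*_{lm}(Ω₁) Y_{lm}(Ω₂), m = −7…7:
  term(m=-7) = (0.003509, -0.008371)   from Y*(Ω₁)=(-0.002584, 0.030406), Y(Ω₂)=(-0.283076, -0.091348)
  term(m=-6) = (-0.047710, 0.029737)   from Y*(Ω₁)=(-0.085699, 0.092756), Y(Ω₂)=(0.429330, 0.117692)
  term(m=-5) = (0.061395, 0.003635)   from Y*(Ω₁)=(-0.302214, 0.049961), Y(Ω₂)=(-0.195812, -0.044397)
  term(m=-4) = (0.087242, 0.069920)   from Y*(Ω₁)=(-0.401945, -0.218151), Y(Ω₂)=(-0.240591, -0.043375)
  term(m=-3) = (-0.027437, -0.095890)   from Y*(Ω₁)=(-0.133472, -0.305039), Y(Ω₂)=(0.296871, 0.039953)
  term(m=-2) = (-0.004931, 0.014036)   from Y*(Ω₁)=(-0.028675, 0.112949), Y(Ω₂)=(0.127159, 0.011371)
  term(m=-1) = (0.100706, -0.071363)   from Y*(Ω₁)=(-0.308271, 0.239787), Y(Ω₂)=(-0.315722, -0.014088)
  term(m=+0) = (0.000093, 0.000000)   from Y*(Ω₁)=(-0.001013, -0.000000), Y(Ω₂)=(-0.091581, 0.000000)
  term(m=+1) = (0.100706, 0.071363)   from Y*(Ω₁)=(0.308271, 0.239787), Y(Ω₂)=(0.315722, -0.014088)
  term(m=+2) = (-0.004931, -0.014036)   from Y*(Ω₁)=(-0.028675, -0.112949), Y(Ω₂)=(0.127159, -0.011371)
  term(m=+3) = (-0.027437, 0.095890)   from Y*(Ω₁)=(0.133472, -0.305039), Y(Ω₂)=(-0.296871, 0.039953)
  term(m=+4) = (0.087242, -0.069920)   from Y*(Ω₁)=(-0.401945, 0.218151), Y(Ω₂)=(-0.240591, 0.043375)
  term(m=+5) = (0.061395, -0.003635)   from Y*(Ω₁)=(0.302214, 0.049961), Y(Ω₂)=(0.195812, -0.044397)
  term(m=+6) = (-0.047710, -0.029737)   from Y*(Ω₁)=(-0.085699, -0.092756), Y(Ω₂)=(0.429330, -0.117692)
  term(m=+7) = (0.003509, 0.008371)   from Y*(Ω₁)=(0.002584, 0.030406), Y(Ω₂)=(0.283076, -0.091348)
Accumulated sum (0.345643, 0.000000); after 4π/(2l+1) scaling, (0.289566, 0.000000) ⇒ P_7 = 0.289566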